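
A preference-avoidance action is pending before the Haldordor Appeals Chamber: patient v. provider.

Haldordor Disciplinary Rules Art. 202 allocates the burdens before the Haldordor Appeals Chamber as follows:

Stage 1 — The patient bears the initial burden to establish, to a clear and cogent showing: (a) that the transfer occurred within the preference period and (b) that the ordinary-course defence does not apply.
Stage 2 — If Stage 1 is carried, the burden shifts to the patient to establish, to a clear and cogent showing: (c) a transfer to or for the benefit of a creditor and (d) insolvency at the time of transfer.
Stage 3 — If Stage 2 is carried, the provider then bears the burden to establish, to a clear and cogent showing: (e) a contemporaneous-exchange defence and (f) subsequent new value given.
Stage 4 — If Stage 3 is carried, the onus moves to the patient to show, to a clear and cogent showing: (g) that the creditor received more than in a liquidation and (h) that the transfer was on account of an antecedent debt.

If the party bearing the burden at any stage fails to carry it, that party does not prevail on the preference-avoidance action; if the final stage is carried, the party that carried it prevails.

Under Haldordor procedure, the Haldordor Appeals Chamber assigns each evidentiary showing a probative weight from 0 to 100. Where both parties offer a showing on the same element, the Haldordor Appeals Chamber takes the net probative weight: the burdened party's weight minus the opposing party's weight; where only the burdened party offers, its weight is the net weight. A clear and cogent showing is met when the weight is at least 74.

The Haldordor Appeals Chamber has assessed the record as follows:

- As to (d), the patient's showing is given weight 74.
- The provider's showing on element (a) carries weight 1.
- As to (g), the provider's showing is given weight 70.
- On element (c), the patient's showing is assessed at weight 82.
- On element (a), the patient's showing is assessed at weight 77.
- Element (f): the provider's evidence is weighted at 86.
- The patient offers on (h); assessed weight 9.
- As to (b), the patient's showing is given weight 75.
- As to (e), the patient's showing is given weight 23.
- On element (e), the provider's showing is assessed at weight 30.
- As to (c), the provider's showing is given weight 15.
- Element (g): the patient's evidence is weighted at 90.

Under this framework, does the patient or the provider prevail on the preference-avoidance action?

provider

Stage 1 (patient, a clear and cogent showing, weight is at least 74): (a) net 77−1=76 ≥ 74 — meets; (b) 75 ≥ 74 — meets.
  All elements met. The patient retains the burden for Stage 2.
Stage 2 (patient, a clear and cogent showing, weight is at least 74): (c) net 82−15=67 < 74 — fails; (d) 74 ≥ 74 — meets.
  Stage 2 not carried; the patient fails its burden.
The provider prevails.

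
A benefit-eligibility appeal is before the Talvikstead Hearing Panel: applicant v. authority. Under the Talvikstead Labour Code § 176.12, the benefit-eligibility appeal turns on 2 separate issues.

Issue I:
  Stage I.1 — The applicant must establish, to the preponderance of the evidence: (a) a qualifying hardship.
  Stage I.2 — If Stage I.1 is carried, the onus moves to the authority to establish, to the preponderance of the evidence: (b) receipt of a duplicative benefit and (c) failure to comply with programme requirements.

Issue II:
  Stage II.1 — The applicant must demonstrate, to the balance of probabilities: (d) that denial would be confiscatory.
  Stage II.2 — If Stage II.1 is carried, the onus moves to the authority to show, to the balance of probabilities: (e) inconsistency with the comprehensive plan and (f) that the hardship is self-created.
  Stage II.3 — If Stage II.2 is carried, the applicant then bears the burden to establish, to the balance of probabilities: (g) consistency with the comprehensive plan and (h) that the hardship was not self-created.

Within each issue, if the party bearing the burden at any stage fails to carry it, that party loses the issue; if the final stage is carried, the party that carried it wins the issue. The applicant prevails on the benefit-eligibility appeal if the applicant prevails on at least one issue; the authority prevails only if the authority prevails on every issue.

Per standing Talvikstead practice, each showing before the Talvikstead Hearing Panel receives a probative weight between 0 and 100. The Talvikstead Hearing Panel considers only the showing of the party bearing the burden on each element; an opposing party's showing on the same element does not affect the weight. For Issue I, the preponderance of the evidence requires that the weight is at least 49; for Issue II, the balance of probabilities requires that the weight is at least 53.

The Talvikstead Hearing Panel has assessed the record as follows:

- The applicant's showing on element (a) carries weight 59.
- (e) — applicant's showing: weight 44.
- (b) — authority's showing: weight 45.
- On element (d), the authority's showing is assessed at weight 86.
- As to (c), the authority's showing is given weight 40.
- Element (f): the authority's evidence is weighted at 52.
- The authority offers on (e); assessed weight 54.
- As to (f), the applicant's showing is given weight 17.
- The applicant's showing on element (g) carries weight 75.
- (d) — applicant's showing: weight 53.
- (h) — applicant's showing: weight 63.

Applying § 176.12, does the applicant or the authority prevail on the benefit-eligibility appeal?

applicant

— Issue I —
At Stage I.1 the applicant must meet the preponderance of the evidence (weight is at least 49): on (a) the weight is 59, ≥ 49, so (a) meets the standard.
  Stage I.1 is satisfied; the onus moves to the authority.
At Stage I.2 the authority must meet the preponderance of the evidence (weight is at least 49): on (b) the weight is 45, < 49, so (b) does not meet the standard; on (c) the weight is 40, < 49, so (c) does not meet the standard.
  Not every element is met, so the authority fails to carry Stage I.2.
The analysis ends at Stage I.2; the applicant prevails on this issue.
— Issue II —
Stage II.1 — burden on applicant; standard: the balance of probabilities (weight is at least 53).
    (d): 53 (authority's 86 disregarded) ≥ 53 [met]
  Stage II.1 carried; the burden shifts to the authority.
Stage II.2 — burden on authority; standard: the balance of probabilities (weight is at least 53).
    (e): 54 (applicant's 44 disregarded) ≥ 53 [met]
    (f): 52 (applicant's 17 disregarded) < 53 [not met]
  Not every element is met, so the authority fails to carry Stage II.2.
The analysis ends at Stage II.2; the applicant prevails on this issue.
Per-issue: Issue I → applicant; Issue II → applicant. The applicant must prevail on at least one issue; overall, the applicant prevails.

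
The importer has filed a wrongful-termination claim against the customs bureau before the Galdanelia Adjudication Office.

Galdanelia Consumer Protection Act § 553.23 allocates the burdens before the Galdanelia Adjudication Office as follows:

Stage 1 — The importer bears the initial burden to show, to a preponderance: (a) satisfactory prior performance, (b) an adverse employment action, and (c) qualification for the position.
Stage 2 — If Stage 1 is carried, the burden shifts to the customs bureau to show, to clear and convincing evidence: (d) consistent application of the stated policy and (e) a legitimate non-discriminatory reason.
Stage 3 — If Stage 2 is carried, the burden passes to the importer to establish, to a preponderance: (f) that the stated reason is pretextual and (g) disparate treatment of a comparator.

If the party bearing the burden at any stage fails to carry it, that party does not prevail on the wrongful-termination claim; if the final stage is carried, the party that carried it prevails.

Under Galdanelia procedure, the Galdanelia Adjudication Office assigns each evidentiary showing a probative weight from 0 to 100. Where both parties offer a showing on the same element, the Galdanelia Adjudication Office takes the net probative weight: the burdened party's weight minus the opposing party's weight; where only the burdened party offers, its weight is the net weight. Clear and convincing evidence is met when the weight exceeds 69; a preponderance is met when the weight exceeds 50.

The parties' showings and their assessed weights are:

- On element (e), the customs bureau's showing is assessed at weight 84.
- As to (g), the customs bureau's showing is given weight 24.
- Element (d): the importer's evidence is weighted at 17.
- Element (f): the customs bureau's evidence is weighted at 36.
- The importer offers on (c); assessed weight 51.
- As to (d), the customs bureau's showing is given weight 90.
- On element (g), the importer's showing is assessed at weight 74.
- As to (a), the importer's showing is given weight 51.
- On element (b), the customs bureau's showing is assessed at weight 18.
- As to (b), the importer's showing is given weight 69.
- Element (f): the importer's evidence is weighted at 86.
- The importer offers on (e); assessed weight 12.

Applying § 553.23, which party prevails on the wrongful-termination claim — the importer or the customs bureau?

customs bureau

Stage 1 — burden on importer; standard: a preponderance (weight exceeds 50).
    (a): 51 > 50 [met]
    (b): 69 − 18 = 51 > 50 [met]
    (c): 51 > 50 [met]
  The importer carries Stage 1; the customs bureau now bears the burden.
Stage 2 — burden on customs bureau; standard: clear and convincing evidence (weight exceeds 69).
    (d): 90 − 17 = 73 > 69 [met]
    (e): 84 − 12 = 72 > 69 [met]
  The customs bureau carries Stage 2; the importer now bears the burden.
Stage 3 — burden on importer; standard: a preponderance (weight exceeds 50).
    (f): 86 − 36 = 50 ≤ 50 [not met]
    (g): 74 − 24 = 50 ≤ 50 [not met]
  Not every element is met, so the importer fails to carry Stage 3.
The analysis ends at Stage 3; the customs bureau prevails.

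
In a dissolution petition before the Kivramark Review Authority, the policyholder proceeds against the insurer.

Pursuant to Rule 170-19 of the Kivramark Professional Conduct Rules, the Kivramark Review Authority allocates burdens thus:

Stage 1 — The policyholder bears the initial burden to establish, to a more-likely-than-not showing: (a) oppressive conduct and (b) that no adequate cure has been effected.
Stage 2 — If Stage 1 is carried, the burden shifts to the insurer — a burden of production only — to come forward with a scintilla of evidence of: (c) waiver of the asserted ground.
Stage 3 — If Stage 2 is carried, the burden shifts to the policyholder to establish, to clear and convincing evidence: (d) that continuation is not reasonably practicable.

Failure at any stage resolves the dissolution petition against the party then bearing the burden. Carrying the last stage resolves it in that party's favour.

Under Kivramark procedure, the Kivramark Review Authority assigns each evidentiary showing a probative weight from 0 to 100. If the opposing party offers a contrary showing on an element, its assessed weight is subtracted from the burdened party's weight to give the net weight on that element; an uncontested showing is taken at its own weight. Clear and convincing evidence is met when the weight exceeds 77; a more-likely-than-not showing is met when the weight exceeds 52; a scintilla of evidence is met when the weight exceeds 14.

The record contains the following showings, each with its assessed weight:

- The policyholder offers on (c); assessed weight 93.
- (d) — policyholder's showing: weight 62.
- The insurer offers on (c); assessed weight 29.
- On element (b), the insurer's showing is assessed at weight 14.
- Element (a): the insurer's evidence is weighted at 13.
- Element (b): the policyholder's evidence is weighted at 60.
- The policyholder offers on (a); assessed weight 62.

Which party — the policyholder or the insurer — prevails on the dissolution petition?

Stage 1 (policyholder, a more-likely-than-not showing, weight exceeds 52): (a) net 62−13=49 ≤ 52 — fails; (b) net 60−14=46 ≤ 52 — fails.
  Stage 1 not carried; the policyholder fails its burden.
The analysis ends at Stage 1; the insurer prevails.

insurer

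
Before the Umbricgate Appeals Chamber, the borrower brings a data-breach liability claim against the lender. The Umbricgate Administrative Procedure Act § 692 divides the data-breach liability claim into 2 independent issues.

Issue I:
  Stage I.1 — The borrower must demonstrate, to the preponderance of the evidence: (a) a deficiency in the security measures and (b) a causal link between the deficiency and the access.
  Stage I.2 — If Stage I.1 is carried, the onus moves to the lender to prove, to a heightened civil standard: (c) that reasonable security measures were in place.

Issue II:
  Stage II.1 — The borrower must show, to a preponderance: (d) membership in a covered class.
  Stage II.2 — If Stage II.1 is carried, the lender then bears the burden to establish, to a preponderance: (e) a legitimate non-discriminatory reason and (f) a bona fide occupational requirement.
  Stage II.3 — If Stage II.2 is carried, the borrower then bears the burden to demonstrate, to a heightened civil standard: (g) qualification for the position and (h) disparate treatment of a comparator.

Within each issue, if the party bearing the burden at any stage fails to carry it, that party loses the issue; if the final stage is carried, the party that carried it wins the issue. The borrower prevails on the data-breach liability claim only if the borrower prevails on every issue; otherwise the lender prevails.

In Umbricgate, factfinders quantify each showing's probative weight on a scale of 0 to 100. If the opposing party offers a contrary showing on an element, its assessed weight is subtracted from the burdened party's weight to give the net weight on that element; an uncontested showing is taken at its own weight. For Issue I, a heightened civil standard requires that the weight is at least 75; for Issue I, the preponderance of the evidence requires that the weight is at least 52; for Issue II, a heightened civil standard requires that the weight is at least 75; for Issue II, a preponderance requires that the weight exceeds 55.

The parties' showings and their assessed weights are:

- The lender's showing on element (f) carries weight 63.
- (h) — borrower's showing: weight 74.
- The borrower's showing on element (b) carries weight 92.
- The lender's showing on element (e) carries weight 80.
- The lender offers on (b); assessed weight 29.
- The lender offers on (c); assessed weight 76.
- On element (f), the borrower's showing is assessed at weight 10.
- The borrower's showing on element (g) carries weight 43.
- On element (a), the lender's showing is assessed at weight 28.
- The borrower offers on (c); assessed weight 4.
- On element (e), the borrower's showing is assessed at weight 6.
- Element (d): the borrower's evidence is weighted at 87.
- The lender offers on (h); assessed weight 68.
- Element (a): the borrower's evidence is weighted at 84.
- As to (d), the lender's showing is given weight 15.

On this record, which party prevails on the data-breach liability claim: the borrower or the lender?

borrower

— Issue I —
At Stage I.1 the borrower must meet the preponderance of the evidence (weight is at least 52): on (a) the weight is 84 less the opposing 28 gives net 56, which does reach 52, so (a) meets the standard; on (b) the weight is 92 less the opposing 29 gives net 63, which does reach 52, so (b) meets the standard.
  The borrower carries Stage I.1; the lender now bears the burden.
At Stage I.2 the lender must meet a heightened civil standard (weight is at least 75): on (c) the weight is 76 less the opposing 4 gives net 72, < 75, so (c) does not meet the standard.
  The lender does not carry Stage I.2.
The borrower prevails on this issue.
— Issue II —
At Stage II.1 the borrower must meet a preponderance (weight exceeds 55): on (d) the weight is 87 less the opposing 15 gives net 72, > 55, so (d) meets the standard.
  Stage II.1 carried; the burden shifts to the lender.
At Stage II.2 the lender must meet a preponderance (weight exceeds 55): on (e) the weight is 80 less the opposing 6 gives net 74, which does exceed 55, so (e) meets the standard; on (f) the weight is 63 less the opposing 10 gives net 53, which does not exceed 55, so (f) does not meet the standard.
  Stage II.2 not carried; the lender fails its burden.
The analysis ends at Stage II.2; the borrower prevails on this issue.
Per-issue: Issue I → borrower; Issue II → borrower. The borrower must prevail on every issue; overall, the borrower prevails.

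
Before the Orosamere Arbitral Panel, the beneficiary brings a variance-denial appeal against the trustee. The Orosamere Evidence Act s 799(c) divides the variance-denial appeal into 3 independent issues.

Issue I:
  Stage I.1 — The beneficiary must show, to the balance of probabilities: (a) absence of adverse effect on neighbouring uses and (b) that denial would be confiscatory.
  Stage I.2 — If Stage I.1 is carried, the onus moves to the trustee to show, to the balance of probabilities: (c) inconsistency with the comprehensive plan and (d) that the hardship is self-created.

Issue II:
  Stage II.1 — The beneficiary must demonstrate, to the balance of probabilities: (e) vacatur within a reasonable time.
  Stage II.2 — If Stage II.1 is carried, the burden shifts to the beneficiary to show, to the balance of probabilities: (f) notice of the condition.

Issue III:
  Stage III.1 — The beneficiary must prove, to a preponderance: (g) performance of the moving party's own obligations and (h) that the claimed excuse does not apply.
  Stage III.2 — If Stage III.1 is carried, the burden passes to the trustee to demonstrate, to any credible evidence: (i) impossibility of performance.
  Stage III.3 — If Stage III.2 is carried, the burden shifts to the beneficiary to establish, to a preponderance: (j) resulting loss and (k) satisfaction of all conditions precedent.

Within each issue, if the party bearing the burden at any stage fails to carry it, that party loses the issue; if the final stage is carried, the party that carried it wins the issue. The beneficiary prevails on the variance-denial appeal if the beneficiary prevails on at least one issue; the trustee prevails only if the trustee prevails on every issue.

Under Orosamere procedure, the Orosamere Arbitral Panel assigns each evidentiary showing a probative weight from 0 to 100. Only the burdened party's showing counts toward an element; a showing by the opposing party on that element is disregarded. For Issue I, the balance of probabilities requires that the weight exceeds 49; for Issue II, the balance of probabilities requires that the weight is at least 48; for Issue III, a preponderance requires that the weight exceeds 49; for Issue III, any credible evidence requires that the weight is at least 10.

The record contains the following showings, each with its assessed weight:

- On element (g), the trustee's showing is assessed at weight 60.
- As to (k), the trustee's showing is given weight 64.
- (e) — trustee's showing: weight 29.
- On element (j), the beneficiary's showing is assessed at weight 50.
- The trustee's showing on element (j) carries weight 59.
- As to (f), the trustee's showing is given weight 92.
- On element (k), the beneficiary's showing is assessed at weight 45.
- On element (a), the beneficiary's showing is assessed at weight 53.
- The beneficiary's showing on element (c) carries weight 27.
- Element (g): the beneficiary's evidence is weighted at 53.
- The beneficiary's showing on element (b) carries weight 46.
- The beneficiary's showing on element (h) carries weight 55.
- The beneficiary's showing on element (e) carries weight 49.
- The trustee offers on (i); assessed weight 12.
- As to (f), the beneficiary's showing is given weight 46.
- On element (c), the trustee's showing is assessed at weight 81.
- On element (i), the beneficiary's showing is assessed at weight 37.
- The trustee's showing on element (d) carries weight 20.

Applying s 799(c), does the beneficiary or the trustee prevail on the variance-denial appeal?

— Issue I —
Stage I.1 — burden on beneficiary; standard: the balance of probabilities (weight exceeds 49).
    (a): 53 > 49 [met]
    (b): 46 ≤ 49 [not met]
  Not every element is met, so the beneficiary fails to carry Stage I.1.
So the trustee prevails on this issue.
— Issue II —
At Stage II.1 the beneficiary must meet the balance of probabilities (weight is at least 48): on (e) the weight is 49 (the trustee's 29 is given no effect), which does reach 48, so (e) meets the standard.
  Stage II.1 is satisfied; the beneficiary continues to bear the burden.
At Stage II.2 the beneficiary must meet the balance of probabilities (weight is at least 48): on (f) the weight is 46 (the trustee's 92 is given no effect), < 48, so (f) does not meet the standard.
  The beneficiary does not carry Stage II.2.
So the trustee prevails on this issue.
— Issue III —
Stage III.1 — burden on beneficiary; standard: a preponderance (weight exceeds 49).
    (g): 53 (trustee's 60 disregarded) > 49 [met]
    (h): 55 > 49 [met]
  All elements met. The burden passes to the trustee.
Stage III.2 — burden on trustee; standard: any credible evidence (weight is at least 10).
    (i): 12 (beneficiary's 37 disregarded) ≥ 10 [met]
  The trustee carries Stage III.2; the beneficiary now bears the burden.
Stage III.3 — burden on beneficiary; standard: a preponderance (weight exceeds 49).
    (j): 50 (trustee's 59 disregarded) > 49 [met]
    (k): 45 (trustee's 64 disregarded) ≤ 49 [not met]
  Not every element is met, so the beneficiary fails to carry Stage III.3.
So the trustee prevails on this issue.
Per-issue: Issue I → trustee; Issue II → trustee; Issue III → trustee. The beneficiary must prevail on at least one issue; overall, the trustee prevails.

trustee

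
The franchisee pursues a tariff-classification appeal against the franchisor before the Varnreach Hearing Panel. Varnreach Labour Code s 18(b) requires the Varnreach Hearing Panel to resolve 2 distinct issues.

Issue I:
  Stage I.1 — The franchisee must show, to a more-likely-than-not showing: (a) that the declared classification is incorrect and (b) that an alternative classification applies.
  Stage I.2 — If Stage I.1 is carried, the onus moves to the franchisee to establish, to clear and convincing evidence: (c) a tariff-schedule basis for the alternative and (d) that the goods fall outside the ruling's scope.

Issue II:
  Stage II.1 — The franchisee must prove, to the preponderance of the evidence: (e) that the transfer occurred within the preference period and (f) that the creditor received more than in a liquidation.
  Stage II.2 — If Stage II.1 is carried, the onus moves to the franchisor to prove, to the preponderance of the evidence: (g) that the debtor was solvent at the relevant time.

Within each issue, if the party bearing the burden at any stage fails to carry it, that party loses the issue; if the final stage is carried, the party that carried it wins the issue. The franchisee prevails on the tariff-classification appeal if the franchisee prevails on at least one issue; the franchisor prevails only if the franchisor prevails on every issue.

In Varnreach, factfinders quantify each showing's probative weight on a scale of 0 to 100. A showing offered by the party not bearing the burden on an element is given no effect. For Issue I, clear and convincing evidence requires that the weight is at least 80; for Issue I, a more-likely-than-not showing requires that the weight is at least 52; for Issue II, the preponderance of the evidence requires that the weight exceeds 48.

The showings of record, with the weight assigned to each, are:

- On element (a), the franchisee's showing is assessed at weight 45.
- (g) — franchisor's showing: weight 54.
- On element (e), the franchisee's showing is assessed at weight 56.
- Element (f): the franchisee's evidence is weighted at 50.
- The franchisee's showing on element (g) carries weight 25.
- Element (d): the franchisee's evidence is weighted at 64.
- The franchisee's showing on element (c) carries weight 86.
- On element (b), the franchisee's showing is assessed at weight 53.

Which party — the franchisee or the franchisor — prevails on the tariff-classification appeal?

franchisor

— Issue I —
At Stage I.1 the franchisee must meet a more-likely-than-not showing (weight is at least 52): on (a) the weight is 45, which does not reach 52, so (a) does not meet the standard; on (b) the weight is 53, which does reach 52, so (b) meets the standard.
  Not every element is met, so the franchisee fails to carry Stage I.1.
So the franchisor prevails on this issue.
— Issue II —
Stage II.1 — burden on franchisee; standard: the preponderance of the evidence (weight exceeds 48).
    (e): 56 > 48 [met]
    (f): 50 > 48 [met]
  Stage II.1 is satisfied; the onus moves to the franchisor.
Stage II.2 — burden on franchisor; standard: the preponderance of the evidence (weight exceeds 48).
    (g): 54 (franchisee's 25 disregarded) > 48 [met]
  Stage II.2 carried; the final stage is satisfied.
All stages carried — the franchisor prevails on this issue.
Per-issue: Issue I → franchisor; Issue II → franchisor. The franchisee must prevail on at least one issue; overall, the franchisor prevails.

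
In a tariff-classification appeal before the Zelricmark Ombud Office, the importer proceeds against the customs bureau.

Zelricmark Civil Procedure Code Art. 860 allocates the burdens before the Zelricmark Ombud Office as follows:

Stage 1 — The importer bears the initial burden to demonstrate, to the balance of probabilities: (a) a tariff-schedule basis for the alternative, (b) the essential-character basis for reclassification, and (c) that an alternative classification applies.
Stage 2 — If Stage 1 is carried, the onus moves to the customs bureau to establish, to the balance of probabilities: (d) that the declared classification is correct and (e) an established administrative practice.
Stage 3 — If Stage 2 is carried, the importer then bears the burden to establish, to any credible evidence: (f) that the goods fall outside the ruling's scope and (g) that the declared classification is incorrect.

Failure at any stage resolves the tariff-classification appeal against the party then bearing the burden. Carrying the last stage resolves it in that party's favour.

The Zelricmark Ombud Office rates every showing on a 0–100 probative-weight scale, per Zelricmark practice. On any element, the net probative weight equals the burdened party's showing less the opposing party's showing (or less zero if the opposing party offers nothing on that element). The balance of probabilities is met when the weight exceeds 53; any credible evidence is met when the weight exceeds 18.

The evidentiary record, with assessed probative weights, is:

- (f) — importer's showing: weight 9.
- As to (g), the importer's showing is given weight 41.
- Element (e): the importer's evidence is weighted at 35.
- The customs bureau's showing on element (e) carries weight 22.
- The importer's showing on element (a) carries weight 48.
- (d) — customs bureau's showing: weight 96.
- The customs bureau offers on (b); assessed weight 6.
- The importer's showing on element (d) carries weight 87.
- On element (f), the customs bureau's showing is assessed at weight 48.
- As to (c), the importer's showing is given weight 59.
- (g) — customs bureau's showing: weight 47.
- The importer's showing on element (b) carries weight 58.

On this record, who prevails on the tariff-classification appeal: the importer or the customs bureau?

At Stage 1 the importer must meet the balance of probabilities (weight exceeds 53): on (a) the weight is 48, ≤ 53, so (a) does not meet the standard; on (b) the weight is 58 less the opposing 6 gives net 52, ≤ 53, so (b) does not meet the standard; on (c) the weight is 59, > 53, so (c) meets the standard.
  Stage 1 not carried; the importer fails its burden.
The customs bureau prevails.

customs bureau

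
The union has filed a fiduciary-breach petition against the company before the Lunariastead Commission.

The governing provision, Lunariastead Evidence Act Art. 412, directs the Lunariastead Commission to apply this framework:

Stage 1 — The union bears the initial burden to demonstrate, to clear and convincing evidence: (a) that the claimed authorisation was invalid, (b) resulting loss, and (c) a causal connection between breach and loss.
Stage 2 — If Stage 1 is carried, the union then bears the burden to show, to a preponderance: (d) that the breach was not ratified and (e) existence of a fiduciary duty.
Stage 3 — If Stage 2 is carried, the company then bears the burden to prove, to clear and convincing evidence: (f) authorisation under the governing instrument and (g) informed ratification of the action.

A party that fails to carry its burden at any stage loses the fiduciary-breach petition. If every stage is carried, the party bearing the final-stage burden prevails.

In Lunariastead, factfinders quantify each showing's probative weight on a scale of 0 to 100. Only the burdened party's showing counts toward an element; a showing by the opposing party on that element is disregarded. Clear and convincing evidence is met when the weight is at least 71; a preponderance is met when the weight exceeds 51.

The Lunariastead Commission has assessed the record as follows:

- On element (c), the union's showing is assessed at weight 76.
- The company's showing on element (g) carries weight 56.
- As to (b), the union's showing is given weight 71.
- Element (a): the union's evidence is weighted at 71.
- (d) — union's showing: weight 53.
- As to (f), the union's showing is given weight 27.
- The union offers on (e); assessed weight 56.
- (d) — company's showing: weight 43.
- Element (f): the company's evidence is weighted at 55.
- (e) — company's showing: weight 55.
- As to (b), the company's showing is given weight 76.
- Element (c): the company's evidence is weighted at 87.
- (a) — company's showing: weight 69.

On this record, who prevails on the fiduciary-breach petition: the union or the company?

Stage 1 (union, clear and convincing evidence, weight is at least 71): (a) 71 (company's 69 disregarded) ≥ 71 — meets; (b) 71 (company's 76 disregarded) ≥ 71 — meets; (c) 76 (company's 87 disregarded) ≥ 71 — meets.
  Stage 1 is satisfied; the union continues to bear the burden.
Stage 2 (union, a preponderance, weight exceeds 51): (d) 53 (company's 43 disregarded) > 51 — meets; (e) 56 (company's 55 disregarded) > 51 — meets.
  The union carries Stage 2; the company now bears the burden.
Stage 3 (company, clear and convincing evidence, weight is at least 71): (f) 55 (union's 27 disregarded) < 71 — fails; (g) 56 < 71 — fails.
  Not every element is met, so the company fails to carry Stage 3.
So the union prevails.

union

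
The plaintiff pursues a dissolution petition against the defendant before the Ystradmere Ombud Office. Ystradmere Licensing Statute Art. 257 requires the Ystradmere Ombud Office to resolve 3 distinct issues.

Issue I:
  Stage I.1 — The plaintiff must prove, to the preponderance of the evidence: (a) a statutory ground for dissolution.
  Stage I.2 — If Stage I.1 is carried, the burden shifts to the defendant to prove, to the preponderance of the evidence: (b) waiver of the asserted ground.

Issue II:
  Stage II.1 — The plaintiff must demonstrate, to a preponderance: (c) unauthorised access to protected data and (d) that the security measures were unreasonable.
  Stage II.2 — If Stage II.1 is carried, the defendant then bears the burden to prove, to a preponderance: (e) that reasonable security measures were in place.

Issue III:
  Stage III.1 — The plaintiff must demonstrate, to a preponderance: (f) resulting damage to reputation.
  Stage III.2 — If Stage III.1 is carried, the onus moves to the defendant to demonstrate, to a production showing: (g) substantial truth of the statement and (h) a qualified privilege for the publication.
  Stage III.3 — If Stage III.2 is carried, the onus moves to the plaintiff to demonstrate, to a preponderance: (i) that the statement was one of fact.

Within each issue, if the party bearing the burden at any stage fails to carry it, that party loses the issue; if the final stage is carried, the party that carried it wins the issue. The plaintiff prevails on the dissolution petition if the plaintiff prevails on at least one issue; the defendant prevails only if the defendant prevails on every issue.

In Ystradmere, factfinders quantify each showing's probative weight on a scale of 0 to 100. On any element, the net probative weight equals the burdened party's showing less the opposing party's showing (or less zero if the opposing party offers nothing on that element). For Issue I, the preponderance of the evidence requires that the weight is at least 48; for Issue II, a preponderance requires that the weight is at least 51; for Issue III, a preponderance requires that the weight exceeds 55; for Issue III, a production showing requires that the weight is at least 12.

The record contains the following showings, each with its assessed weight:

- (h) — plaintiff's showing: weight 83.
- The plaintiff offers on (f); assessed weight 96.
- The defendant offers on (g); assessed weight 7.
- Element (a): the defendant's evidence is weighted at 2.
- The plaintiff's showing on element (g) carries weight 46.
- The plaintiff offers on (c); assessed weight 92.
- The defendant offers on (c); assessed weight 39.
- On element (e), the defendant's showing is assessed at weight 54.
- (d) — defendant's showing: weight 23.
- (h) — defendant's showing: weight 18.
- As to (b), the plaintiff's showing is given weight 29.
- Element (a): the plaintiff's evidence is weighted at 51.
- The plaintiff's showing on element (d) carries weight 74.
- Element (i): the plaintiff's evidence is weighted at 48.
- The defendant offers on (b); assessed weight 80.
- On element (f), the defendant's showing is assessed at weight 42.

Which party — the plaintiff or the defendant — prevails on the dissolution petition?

— Issue I —
Stage I.1 — burden on plaintiff; standard: the preponderance of the evidence (weight is at least 48).
    (a): 51 − 2 = 49 ≥ 48 [met]
  Stage I.1 carried; the burden shifts to the defendant.
Stage I.2 — burden on defendant; standard: the preponderance of the evidence (weight is at least 48).
    (b): 80 − 29 = 51 ≥ 48 [met]
  Stage I.2 carried; the final stage is satisfied.
Every stage carried; the defendant prevails on this issue.
— Issue II —
Stage II.1 — burden on plaintiff; standard: a preponderance (weight is at least 51).
    (c): 92 − 39 = 53 ≥ 51 [met]
    (d): 74 − 23 = 51 ≥ 51 [met]
  The plaintiff carries Stage II.1; the defendant now bears the burden.
Stage II.2 — burden on defendant; standard: a preponderance (weight is at least 51).
    (e): 54 ≥ 51 [met]
  The defendant carries the last stage.
All stages carried — the defendant prevails on this issue.
— Issue III —
Stage III.1 (plaintiff, a preponderance, weight exceeds 55): (f) net 96−42=54 ≤ 55 — fails.
  The plaintiff does not carry Stage III.1.
The analysis ends at Stage III.1; the defendant prevails on this issue.
Per-issue: Issue I → defendant; Issue II → defendant; Issue III → defendant. The plaintiff must prevail on at least one issue; overall, the defendant prevails.

defendant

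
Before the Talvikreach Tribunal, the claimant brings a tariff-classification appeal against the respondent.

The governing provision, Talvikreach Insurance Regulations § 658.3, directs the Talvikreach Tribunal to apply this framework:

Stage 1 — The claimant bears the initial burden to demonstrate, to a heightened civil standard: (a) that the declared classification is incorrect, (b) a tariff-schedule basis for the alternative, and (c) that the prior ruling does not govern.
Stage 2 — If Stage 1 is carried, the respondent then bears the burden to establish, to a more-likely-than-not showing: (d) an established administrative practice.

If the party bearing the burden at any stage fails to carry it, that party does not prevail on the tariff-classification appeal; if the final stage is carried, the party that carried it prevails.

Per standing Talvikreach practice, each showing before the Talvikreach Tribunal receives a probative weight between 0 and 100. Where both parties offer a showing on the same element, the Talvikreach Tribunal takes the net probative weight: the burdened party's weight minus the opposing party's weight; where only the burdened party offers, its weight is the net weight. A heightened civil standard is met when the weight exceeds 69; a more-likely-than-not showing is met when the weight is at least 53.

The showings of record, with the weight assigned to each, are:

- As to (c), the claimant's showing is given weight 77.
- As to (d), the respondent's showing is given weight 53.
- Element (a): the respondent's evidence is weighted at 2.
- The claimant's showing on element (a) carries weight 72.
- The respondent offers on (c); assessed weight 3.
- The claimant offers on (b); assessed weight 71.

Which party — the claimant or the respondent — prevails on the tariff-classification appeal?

Stage 1 — burden on claimant; standard: a heightened civil standard (weight exceeds 69).
    (a): 72 − 2 = 70 > 69 [met]
    (b): 71 > 69 [met]
    (c): 77 − 3 = 74 > 69 [met]
  The claimant carries Stage 1; the respondent now bears the burden.
Stage 2 — burden on respondent; standard: a more-likely-than-not showing (weight is at least 53).
    (d): 53 ≥ 53 [met]
  Stage 2 carried; the final stage is satisfied.
Every stage carried; the respondent prevails.

respondent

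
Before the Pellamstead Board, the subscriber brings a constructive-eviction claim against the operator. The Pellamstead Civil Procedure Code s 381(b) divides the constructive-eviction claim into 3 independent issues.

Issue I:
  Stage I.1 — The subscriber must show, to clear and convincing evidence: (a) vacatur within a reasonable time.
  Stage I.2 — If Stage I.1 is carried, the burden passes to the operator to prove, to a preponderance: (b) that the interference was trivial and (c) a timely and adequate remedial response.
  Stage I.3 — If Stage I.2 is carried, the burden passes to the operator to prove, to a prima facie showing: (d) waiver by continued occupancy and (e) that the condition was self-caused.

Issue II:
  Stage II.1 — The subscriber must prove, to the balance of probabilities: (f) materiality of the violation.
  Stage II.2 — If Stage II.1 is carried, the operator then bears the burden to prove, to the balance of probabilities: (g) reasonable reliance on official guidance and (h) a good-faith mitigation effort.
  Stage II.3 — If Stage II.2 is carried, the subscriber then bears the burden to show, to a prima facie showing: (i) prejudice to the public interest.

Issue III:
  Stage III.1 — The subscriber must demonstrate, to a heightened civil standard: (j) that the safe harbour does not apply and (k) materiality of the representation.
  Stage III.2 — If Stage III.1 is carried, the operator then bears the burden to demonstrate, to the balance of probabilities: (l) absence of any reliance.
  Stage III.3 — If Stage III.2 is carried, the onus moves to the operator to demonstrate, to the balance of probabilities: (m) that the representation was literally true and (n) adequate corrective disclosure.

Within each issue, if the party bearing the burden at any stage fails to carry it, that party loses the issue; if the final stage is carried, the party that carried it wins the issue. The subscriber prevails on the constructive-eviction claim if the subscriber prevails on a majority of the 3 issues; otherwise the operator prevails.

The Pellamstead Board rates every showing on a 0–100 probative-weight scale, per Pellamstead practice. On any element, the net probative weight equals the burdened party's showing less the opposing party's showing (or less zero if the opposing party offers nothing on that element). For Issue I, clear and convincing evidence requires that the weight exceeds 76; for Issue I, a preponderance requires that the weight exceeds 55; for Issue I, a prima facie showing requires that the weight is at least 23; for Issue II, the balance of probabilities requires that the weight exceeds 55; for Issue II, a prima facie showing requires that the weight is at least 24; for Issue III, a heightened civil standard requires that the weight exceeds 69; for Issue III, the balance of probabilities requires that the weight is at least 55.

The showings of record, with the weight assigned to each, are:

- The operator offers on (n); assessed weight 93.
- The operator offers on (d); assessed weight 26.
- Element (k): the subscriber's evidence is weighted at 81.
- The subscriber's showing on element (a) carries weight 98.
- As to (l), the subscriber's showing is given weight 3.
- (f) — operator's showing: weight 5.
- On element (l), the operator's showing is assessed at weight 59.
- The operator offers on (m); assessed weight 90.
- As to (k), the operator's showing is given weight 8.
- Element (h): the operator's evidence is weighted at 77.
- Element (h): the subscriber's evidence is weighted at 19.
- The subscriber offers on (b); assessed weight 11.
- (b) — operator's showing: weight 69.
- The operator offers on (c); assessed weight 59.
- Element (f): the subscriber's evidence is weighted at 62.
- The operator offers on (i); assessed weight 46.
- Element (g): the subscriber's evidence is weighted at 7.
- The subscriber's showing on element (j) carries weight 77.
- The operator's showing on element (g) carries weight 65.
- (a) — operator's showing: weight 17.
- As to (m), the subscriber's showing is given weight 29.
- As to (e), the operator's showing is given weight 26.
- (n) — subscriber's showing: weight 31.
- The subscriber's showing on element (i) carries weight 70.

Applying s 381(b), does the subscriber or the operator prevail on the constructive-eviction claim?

— Issue I —
Stage I.1 (subscriber, clear and convincing evidence, weight exceeds 76): (a) net 98−17=81 > 76 — meets.
  Stage I.1 is satisfied; the onus moves to the operator.
Stage I.2 (operator, a preponderance, weight exceeds 55): (b) net 69−11=58 > 55 — meets; (c) 59 > 55 — meets.
  Stage I.2 is satisfied; the operator continues to bear the burden.
Stage I.3 (operator, a prima facie showing, weight is at least 23): (d) 26 ≥ 23 — meets; (e) 26 ≥ 23 — meets.
  All elements met at the final stage.
Every stage carried; the operator prevails on this issue.
— Issue II —
At Stage II.1 the subscriber must meet the balance of probabilities (weight exceeds 55): on (f) the weight is 62 less the opposing 5 gives net 57, > 55, so (f) meets the standard.
  Stage II.1 is satisfied; the onus moves to the operator.
At Stage II.2 the operator must meet the balance of probabilities (weight exceeds 55): on (g) the weight is 65 less the opposing 7 gives net 58, > 55, so (g) meets the standard; on (h) the weight is 77 less the opposing 19 gives net 58, which does exceed 55, so (h) meets the standard.
  All elements met. The burden passes to the subscriber.
At Stage II.3 the subscriber must meet a prima facie showing (weight is at least 24): on (i) the weight is 70 less the opposing 46 gives net 24, ≥ 24, so (i) meets the standard.
  The subscriber carries the last stage.
Every stage carried; the subscriber prevails on this issue.
— Issue III —
Stage III.1 (subscriber, a heightened civil standard, weight exceeds 69): (j) 77 > 69 — meets; (k) net 81−8=73 > 69 — meets.
  The subscriber carries Stage III.1; the operator now bears the burden.
Stage III.2 (operator, the balance of probabilities, weight is at least 55): (l) net 59−3=56 ≥ 55 — meets.
  All elements met. The operator retains the burden for Stage III.3.
Stage III.3 (operator, the balance of probabilities, weight is at least 55): (m) net 90−29=61 ≥ 55 — meets; (n) net 93−31=62 ≥ 55 — meets.
  The operator carries the last stage.
All stages carried — the operator prevails on this issue.
Per-issue: Issue I → operator; Issue II → subscriber; Issue III → operator. The subscriber must prevail on a majority of issues; overall, the operator prevails.

operator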